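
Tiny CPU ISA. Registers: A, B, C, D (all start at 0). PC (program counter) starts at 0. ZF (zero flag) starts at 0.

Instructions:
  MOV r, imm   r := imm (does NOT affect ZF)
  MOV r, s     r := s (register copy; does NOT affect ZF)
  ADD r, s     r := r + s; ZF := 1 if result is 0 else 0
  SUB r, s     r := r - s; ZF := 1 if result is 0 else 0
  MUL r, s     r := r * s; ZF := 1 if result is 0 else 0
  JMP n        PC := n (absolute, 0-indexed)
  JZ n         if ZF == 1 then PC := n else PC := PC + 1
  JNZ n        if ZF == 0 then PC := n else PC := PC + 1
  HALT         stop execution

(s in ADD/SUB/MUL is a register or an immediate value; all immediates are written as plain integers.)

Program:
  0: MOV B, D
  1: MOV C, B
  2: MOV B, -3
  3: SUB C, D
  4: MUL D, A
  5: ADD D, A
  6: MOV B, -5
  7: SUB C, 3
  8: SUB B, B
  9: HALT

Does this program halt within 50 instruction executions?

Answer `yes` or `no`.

Answer: yes

Derivation:
Step 1: PC=0 exec 'MOV B, D'. After: A=0 B=0 C=0 D=0 ZF=0 PC=1
Step 2: PC=1 exec 'MOV C, B'. After: A=0 B=0 C=0 D=0 ZF=0 PC=2
Step 3: PC=2 exec 'MOV B, -3'. After: A=0 B=-3 C=0 D=0 ZF=0 PC=3
Step 4: PC=3 exec 'SUB C, D'. After: A=0 B=-3 C=0 D=0 ZF=1 PC=4
Step 5: PC=4 exec 'MUL D, A'. After: A=0 B=-3 C=0 D=0 ZF=1 PC=5
Step 6: PC=5 exec 'ADD D, A'. After: A=0 B=-3 C=0 D=0 ZF=1 PC=6
Step 7: PC=6 exec 'MOV B, -5'. After: A=0 B=-5 C=0 D=0 ZF=1 PC=7
Step 8: PC=7 exec 'SUB C, 3'. After: A=0 B=-5 C=-3 D=0 ZF=0 PC=8
Step 9: PC=8 exec 'SUB B, B'. After: A=0 B=0 C=-3 D=0 ZF=1 PC=9
Step 10: PC=9 exec 'HALT'. After: A=0 B=0 C=-3 D=0 ZF=1 PC=9 HALTED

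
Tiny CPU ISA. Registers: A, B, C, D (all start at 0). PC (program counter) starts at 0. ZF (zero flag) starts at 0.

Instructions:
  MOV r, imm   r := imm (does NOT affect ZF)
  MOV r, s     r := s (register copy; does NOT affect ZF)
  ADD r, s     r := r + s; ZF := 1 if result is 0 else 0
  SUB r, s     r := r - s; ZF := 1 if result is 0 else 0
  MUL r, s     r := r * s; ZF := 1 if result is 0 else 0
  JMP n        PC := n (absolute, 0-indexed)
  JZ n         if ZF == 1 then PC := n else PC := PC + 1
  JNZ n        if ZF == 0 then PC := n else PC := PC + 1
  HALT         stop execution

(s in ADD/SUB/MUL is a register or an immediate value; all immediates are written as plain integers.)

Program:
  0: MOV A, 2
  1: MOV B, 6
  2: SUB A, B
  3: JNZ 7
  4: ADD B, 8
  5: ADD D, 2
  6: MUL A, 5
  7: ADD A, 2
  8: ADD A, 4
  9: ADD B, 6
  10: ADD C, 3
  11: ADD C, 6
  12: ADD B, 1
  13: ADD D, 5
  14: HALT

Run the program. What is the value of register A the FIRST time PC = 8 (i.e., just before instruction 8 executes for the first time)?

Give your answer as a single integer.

Step 1: PC=0 exec 'MOV A, 2'. After: A=2 B=0 C=0 D=0 ZF=0 PC=1
Step 2: PC=1 exec 'MOV B, 6'. After: A=2 B=6 C=0 D=0 ZF=0 PC=2
Step 3: PC=2 exec 'SUB A, B'. After: A=-4 B=6 C=0 D=0 ZF=0 PC=3
Step 4: PC=3 exec 'JNZ 7'. After: A=-4 B=6 C=0 D=0 ZF=0 PC=7
Step 5: PC=7 exec 'ADD A, 2'. After: A=-2 B=6 C=0 D=0 ZF=0 PC=8
First time PC=8: A=-2

-2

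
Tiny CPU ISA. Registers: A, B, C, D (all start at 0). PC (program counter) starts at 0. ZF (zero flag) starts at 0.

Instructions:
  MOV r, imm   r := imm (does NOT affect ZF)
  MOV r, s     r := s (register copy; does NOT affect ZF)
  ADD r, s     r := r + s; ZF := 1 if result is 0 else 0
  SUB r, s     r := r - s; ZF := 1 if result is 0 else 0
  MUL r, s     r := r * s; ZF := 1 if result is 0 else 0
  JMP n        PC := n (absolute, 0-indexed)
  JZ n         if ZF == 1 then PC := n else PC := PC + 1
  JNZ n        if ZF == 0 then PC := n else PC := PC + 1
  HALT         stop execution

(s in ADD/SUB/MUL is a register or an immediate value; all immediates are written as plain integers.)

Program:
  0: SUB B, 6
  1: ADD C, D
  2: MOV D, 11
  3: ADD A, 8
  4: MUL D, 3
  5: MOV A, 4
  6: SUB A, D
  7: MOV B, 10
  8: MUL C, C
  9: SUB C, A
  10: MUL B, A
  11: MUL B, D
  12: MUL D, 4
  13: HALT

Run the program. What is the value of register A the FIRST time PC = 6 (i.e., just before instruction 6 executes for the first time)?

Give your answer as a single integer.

Step 1: PC=0 exec 'SUB B, 6'. After: A=0 B=-6 C=0 D=0 ZF=0 PC=1
Step 2: PC=1 exec 'ADD C, D'. After: A=0 B=-6 C=0 D=0 ZF=1 PC=2
Step 3: PC=2 exec 'MOV D, 11'. After: A=0 B=-6 C=0 D=11 ZF=1 PC=3
Step 4: PC=3 exec 'ADD A, 8'. After: A=8 B=-6 C=0 D=11 ZF=0 PC=4
Step 5: PC=4 exec 'MUL D, 3'. After: A=8 B=-6 C=0 D=33 ZF=0 PC=5
Step 6: PC=5 exec 'MOV A, 4'. After: A=4 B=-6 C=0 D=33 ZF=0 PC=6
First time PC=6: A=4

4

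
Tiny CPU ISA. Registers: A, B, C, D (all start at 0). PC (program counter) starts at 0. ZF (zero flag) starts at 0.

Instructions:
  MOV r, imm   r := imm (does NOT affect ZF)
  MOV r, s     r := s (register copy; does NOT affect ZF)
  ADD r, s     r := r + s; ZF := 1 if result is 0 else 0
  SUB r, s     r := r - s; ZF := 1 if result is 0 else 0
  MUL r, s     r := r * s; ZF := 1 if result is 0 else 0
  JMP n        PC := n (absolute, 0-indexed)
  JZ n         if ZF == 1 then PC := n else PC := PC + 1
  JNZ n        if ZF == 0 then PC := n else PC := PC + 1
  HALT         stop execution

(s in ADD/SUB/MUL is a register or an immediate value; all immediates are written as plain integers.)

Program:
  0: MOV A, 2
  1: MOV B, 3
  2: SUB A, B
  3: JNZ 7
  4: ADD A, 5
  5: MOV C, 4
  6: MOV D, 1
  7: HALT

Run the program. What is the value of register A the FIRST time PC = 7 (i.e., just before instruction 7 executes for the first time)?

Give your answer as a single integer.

Step 1: PC=0 exec 'MOV A, 2'. After: A=2 B=0 C=0 D=0 ZF=0 PC=1
Step 2: PC=1 exec 'MOV B, 3'. After: A=2 B=3 C=0 D=0 ZF=0 PC=2
Step 3: PC=2 exec 'SUB A, B'. After: A=-1 B=3 C=0 D=0 ZF=0 PC=3
Step 4: PC=3 exec 'JNZ 7'. After: A=-1 B=3 C=0 D=0 ZF=0 PC=7
First time PC=7: A=-1

-1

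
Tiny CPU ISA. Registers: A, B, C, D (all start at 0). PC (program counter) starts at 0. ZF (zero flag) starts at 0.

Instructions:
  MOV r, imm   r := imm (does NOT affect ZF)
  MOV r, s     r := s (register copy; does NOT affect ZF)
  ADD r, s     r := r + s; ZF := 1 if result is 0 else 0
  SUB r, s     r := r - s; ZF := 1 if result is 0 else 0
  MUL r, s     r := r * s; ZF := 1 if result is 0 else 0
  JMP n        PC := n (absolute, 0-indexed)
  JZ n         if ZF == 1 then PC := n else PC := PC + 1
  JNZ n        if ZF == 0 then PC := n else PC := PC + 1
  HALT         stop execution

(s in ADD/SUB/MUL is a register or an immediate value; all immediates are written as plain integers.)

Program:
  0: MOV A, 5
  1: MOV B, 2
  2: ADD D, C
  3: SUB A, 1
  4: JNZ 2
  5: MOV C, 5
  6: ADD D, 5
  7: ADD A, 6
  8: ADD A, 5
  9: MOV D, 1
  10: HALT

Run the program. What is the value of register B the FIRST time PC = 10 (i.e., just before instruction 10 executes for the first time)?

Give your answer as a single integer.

Step 1: PC=0 exec 'MOV A, 5'. After: A=5 B=0 C=0 D=0 ZF=0 PC=1
Step 2: PC=1 exec 'MOV B, 2'. After: A=5 B=2 C=0 D=0 ZF=0 PC=2
Step 3: PC=2 exec 'ADD D, C'. After: A=5 B=2 C=0 D=0 ZF=1 PC=3
Step 4: PC=3 exec 'SUB A, 1'. After: A=4 B=2 C=0 D=0 ZF=0 PC=4
Step 5: PC=4 exec 'JNZ 2'. After: A=4 B=2 C=0 D=0 ZF=0 PC=2
Step 6: PC=2 exec 'ADD D, C'. After: A=4 B=2 C=0 D=0 ZF=1 PC=3
Step 7: PC=3 exec 'SUB A, 1'. After: A=3 B=2 C=0 D=0 ZF=0 PC=4
Step 8: PC=4 exec 'JNZ 2'. After: A=3 B=2 C=0 D=0 ZF=0 PC=2
Step 9: PC=2 exec 'ADD D, C'. After: A=3 B=2 C=0 D=0 ZF=1 PC=3
Step 10: PC=3 exec 'SUB A, 1'. After: A=2 B=2 C=0 D=0 ZF=0 PC=4
Step 11: PC=4 exec 'JNZ 2'. After: A=2 B=2 C=0 D=0 ZF=0 PC=2
Step 12: PC=2 exec 'ADD D, C'. After: A=2 B=2 C=0 D=0 ZF=1 PC=3
Step 13: PC=3 exec 'SUB A, 1'. After: A=1 B=2 C=0 D=0 ZF=0 PC=4
Step 14: PC=4 exec 'JNZ 2'. After: A=1 B=2 C=0 D=0 ZF=0 PC=2
Step 15: PC=2 exec 'ADD D, C'. After: A=1 B=2 C=0 D=0 ZF=1 PC=3
Step 16: PC=3 exec 'SUB A, 1'. After: A=0 B=2 C=0 D=0 ZF=1 PC=4
Step 17: PC=4 exec 'JNZ 2'. After: A=0 B=2 C=0 D=0 ZF=1 PC=5
Step 18: PC=5 exec 'MOV C, 5'. After: A=0 B=2 C=5 D=0 ZF=1 PC=6
Step 19: PC=6 exec 'ADD D, 5'. After: A=0 B=2 C=5 D=5 ZF=0 PC=7
Step 20: PC=7 exec 'ADD A, 6'. After: A=6 B=2 C=5 D=5 ZF=0 PC=8
Step 21: PC=8 exec 'ADD A, 5'. After: A=11 B=2 C=5 D=5 ZF=0 PC=9
Step 22: PC=9 exec 'MOV D, 1'. After: A=11 B=2 C=5 D=1 ZF=0 PC=10
First time PC=10: B=2

2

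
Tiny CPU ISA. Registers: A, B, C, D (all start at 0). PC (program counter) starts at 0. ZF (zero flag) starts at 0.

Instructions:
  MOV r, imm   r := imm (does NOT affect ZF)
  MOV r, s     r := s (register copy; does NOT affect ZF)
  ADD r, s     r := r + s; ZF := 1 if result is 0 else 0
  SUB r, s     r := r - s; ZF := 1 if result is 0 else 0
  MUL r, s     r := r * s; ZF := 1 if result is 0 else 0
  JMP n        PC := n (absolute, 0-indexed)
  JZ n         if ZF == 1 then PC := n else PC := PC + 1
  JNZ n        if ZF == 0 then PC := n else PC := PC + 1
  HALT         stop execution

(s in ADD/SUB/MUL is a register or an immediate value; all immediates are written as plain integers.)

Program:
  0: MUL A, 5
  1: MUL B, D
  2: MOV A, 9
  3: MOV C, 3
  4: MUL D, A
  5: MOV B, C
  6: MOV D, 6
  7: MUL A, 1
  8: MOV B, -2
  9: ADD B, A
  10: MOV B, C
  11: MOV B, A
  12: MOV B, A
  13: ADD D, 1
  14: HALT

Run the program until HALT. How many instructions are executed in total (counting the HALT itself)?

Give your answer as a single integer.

Step 1: PC=0 exec 'MUL A, 5'. After: A=0 B=0 C=0 D=0 ZF=1 PC=1
Step 2: PC=1 exec 'MUL B, D'. After: A=0 B=0 C=0 D=0 ZF=1 PC=2
Step 3: PC=2 exec 'MOV A, 9'. After: A=9 B=0 C=0 D=0 ZF=1 PC=3
Step 4: PC=3 exec 'MOV C, 3'. After: A=9 B=0 C=3 D=0 ZF=1 PC=4
Step 5: PC=4 exec 'MUL D, A'. After: A=9 B=0 C=3 D=0 ZF=1 PC=5
Step 6: PC=5 exec 'MOV B, C'. After: A=9 B=3 C=3 D=0 ZF=1 PC=6
Step 7: PC=6 exec 'MOV D, 6'. After: A=9 B=3 C=3 D=6 ZF=1 PC=7
Step 8: PC=7 exec 'MUL A, 1'. After: A=9 B=3 C=3 D=6 ZF=0 PC=8
Step 9: PC=8 exec 'MOV B, -2'. After: A=9 B=-2 C=3 D=6 ZF=0 PC=9
Step 10: PC=9 exec 'ADD B, A'. After: A=9 B=7 C=3 D=6 ZF=0 PC=10
Step 11: PC=10 exec 'MOV B, C'. After: A=9 B=3 C=3 D=6 ZF=0 PC=11
Step 12: PC=11 exec 'MOV B, A'. After: A=9 B=9 C=3 D=6 ZF=0 PC=12
Step 13: PC=12 exec 'MOV B, A'. After: A=9 B=9 C=3 D=6 ZF=0 PC=13
Step 14: PC=13 exec 'ADD D, 1'. After: A=9 B=9 C=3 D=7 ZF=0 PC=14
Step 15: PC=14 exec 'HALT'. After: A=9 B=9 C=3 D=7 ZF=0 PC=14 HALTED
Total instructions executed: 15

Answer: 15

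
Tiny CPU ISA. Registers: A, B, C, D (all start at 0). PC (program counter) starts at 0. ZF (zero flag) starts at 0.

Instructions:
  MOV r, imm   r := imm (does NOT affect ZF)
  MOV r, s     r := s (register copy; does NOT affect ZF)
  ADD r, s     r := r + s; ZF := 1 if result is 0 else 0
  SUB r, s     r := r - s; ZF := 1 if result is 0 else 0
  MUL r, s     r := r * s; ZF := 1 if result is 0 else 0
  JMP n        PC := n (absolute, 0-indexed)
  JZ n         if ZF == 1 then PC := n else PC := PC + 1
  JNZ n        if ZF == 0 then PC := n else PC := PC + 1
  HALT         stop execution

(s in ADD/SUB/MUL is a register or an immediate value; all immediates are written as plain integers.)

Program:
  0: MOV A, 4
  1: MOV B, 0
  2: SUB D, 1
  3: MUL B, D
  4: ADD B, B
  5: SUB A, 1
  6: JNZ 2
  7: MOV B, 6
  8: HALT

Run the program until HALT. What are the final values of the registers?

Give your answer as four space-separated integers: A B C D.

Step 1: PC=0 exec 'MOV A, 4'. After: A=4 B=0 C=0 D=0 ZF=0 PC=1
Step 2: PC=1 exec 'MOV B, 0'. After: A=4 B=0 C=0 D=0 ZF=0 PC=2
Step 3: PC=2 exec 'SUB D, 1'. After: A=4 B=0 C=0 D=-1 ZF=0 PC=3
Step 4: PC=3 exec 'MUL B, D'. After: A=4 B=0 C=0 D=-1 ZF=1 PC=4
Step 5: PC=4 exec 'ADD B, B'. After: A=4 B=0 C=0 D=-1 ZF=1 PC=5
Step 6: PC=5 exec 'SUB A, 1'. After: A=3 B=0 C=0 D=-1 ZF=0 PC=6
Step 7: PC=6 exec 'JNZ 2'. After: A=3 B=0 C=0 D=-1 ZF=0 PC=2
Step 8: PC=2 exec 'SUB D, 1'. After: A=3 B=0 C=0 D=-2 ZF=0 PC=3
Step 9: PC=3 exec 'MUL B, D'. After: A=3 B=0 C=0 D=-2 ZF=1 PC=4
Step 10: PC=4 exec 'ADD B, B'. After: A=3 B=0 C=0 D=-2 ZF=1 PC=5
Step 11: PC=5 exec 'SUB A, 1'. After: A=2 B=0 C=0 D=-2 ZF=0 PC=6
Step 12: PC=6 exec 'JNZ 2'. After: A=2 B=0 C=0 D=-2 ZF=0 PC=2
Step 13: PC=2 exec 'SUB D, 1'. After: A=2 B=0 C=0 D=-3 ZF=0 PC=3
Step 14: PC=3 exec 'MUL B, D'. After: A=2 B=0 C=0 D=-3 ZF=1 PC=4
Step 15: PC=4 exec 'ADD B, B'. After: A=2 B=0 C=0 D=-3 ZF=1 PC=5
Step 16: PC=5 exec 'SUB A, 1'. After: A=1 B=0 C=0 D=-3 ZF=0 PC=6
Step 17: PC=6 exec 'JNZ 2'. After: A=1 B=0 C=0 D=-3 ZF=0 PC=2
Step 18: PC=2 exec 'SUB D, 1'. After: A=1 B=0 C=0 D=-4 ZF=0 PC=3
Step 19: PC=3 exec 'MUL B, D'. After: A=1 B=0 C=0 D=-4 ZF=1 PC=4
Step 20: PC=4 exec 'ADD B, B'. After: A=1 B=0 C=0 D=-4 ZF=1 PC=5
Step 21: PC=5 exec 'SUB A, 1'. After: A=0 B=0 C=0 D=-4 ZF=1 PC=6
Step 22: PC=6 exec 'JNZ 2'. After: A=0 B=0 C=0 D=-4 ZF=1 PC=7
Step 23: PC=7 exec 'MOV B, 6'. After: A=0 B=6 C=0 D=-4 ZF=1 PC=8
Step 24: PC=8 exec 'HALT'. After: A=0 B=6 C=0 D=-4 ZF=1 PC=8 HALTED

Answer: 0 6 0 -4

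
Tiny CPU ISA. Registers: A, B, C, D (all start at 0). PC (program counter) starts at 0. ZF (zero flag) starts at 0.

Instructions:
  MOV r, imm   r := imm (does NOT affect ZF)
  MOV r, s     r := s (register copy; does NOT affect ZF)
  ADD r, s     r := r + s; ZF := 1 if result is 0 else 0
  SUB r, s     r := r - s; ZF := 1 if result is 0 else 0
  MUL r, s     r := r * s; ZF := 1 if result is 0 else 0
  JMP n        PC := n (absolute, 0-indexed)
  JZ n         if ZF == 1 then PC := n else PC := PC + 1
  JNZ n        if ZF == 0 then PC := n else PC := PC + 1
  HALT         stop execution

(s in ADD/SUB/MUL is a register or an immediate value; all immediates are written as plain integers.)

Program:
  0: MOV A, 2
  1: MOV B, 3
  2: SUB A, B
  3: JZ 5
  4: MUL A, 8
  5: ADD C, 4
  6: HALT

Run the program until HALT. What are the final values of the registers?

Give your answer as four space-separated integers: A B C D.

Step 1: PC=0 exec 'MOV A, 2'. After: A=2 B=0 C=0 D=0 ZF=0 PC=1
Step 2: PC=1 exec 'MOV B, 3'. After: A=2 B=3 C=0 D=0 ZF=0 PC=2
Step 3: PC=2 exec 'SUB A, B'. After: A=-1 B=3 C=0 D=0 ZF=0 PC=3
Step 4: PC=3 exec 'JZ 5'. After: A=-1 B=3 C=0 D=0 ZF=0 PC=4
Step 5: PC=4 exec 'MUL A, 8'. After: A=-8 B=3 C=0 D=0 ZF=0 PC=5
Step 6: PC=5 exec 'ADD C, 4'. After: A=-8 B=3 C=4 D=0 ZF=0 PC=6
Step 7: PC=6 exec 'HALT'. After: A=-8 B=3 C=4 D=0 ZF=0 PC=6 HALTED

Answer: -8 3 4 0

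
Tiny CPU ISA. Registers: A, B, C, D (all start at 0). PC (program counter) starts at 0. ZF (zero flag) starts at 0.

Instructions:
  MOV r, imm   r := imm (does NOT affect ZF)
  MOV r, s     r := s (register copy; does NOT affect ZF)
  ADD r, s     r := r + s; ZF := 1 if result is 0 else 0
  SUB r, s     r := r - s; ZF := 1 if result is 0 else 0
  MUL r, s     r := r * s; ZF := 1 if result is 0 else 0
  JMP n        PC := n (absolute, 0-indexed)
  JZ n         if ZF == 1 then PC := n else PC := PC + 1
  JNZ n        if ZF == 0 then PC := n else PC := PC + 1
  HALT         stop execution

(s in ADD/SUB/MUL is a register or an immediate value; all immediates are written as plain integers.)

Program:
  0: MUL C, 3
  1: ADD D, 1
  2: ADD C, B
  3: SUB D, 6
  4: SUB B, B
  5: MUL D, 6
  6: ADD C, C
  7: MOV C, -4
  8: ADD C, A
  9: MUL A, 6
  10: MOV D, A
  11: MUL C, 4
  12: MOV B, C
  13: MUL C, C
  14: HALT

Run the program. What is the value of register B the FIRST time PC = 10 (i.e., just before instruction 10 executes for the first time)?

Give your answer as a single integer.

Step 1: PC=0 exec 'MUL C, 3'. After: A=0 B=0 C=0 D=0 ZF=1 PC=1
Step 2: PC=1 exec 'ADD D, 1'. After: A=0 B=0 C=0 D=1 ZF=0 PC=2
Step 3: PC=2 exec 'ADD C, B'. After: A=0 B=0 C=0 D=1 ZF=1 PC=3
Step 4: PC=3 exec 'SUB D, 6'. After: A=0 B=0 C=0 D=-5 ZF=0 PC=4
Step 5: PC=4 exec 'SUB B, B'. After: A=0 B=0 C=0 D=-5 ZF=1 PC=5
Step 6: PC=5 exec 'MUL D, 6'. After: A=0 B=0 C=0 D=-30 ZF=0 PC=6
Step 7: PC=6 exec 'ADD C, C'. After: A=0 B=0 C=0 D=-30 ZF=1 PC=7
Step 8: PC=7 exec 'MOV C, -4'. After: A=0 B=0 C=-4 D=-30 ZF=1 PC=8
Step 9: PC=8 exec 'ADD C, A'. After: A=0 B=0 C=-4 D=-30 ZF=0 PC=9
Step 10: PC=9 exec 'MUL A, 6'. After: A=0 B=0 C=-4 D=-30 ZF=1 PC=10
First time PC=10: B=0

0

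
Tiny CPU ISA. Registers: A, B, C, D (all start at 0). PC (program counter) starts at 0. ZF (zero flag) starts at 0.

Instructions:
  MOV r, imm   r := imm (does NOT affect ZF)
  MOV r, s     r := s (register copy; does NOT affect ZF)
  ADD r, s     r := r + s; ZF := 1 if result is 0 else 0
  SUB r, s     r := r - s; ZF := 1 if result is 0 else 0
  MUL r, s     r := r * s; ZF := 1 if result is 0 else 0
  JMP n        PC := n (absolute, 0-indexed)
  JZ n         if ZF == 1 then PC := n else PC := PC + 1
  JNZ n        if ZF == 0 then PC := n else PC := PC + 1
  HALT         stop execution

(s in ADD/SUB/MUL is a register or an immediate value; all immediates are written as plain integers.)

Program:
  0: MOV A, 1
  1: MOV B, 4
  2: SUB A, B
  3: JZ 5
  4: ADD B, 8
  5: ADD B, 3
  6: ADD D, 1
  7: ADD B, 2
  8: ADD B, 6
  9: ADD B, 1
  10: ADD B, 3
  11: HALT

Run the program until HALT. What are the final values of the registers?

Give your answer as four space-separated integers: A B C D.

Answer: -3 27 0 1

Derivation:
Step 1: PC=0 exec 'MOV A, 1'. After: A=1 B=0 C=0 D=0 ZF=0 PC=1
Step 2: PC=1 exec 'MOV B, 4'. After: A=1 B=4 C=0 D=0 ZF=0 PC=2
Step 3: PC=2 exec 'SUB A, B'. After: A=-3 B=4 C=0 D=0 ZF=0 PC=3
Step 4: PC=3 exec 'JZ 5'. After: A=-3 B=4 C=0 D=0 ZF=0 PC=4
Step 5: PC=4 exec 'ADD B, 8'. After: A=-3 B=12 C=0 D=0 ZF=0 PC=5
Step 6: PC=5 exec 'ADD B, 3'. After: A=-3 B=15 C=0 D=0 ZF=0 PC=6
Step 7: PC=6 exec 'ADD D, 1'. After: A=-3 B=15 C=0 D=1 ZF=0 PC=7
Step 8: PC=7 exec 'ADD B, 2'. After: A=-3 B=17 C=0 D=1 ZF=0 PC=8
Step 9: PC=8 exec 'ADD B, 6'. After: A=-3 B=23 C=0 D=1 ZF=0 PC=9
Step 10: PC=9 exec 'ADD B, 1'. After: A=-3 B=24 C=0 D=1 ZF=0 PC=10
Step 11: PC=10 exec 'ADD B, 3'. After: A=-3 B=27 C=0 D=1 ZF=0 PC=11
Step 12: PC=11 exec 'HALT'. After: A=-3 B=27 C=0 D=1 ZF=0 PC=11 HALTED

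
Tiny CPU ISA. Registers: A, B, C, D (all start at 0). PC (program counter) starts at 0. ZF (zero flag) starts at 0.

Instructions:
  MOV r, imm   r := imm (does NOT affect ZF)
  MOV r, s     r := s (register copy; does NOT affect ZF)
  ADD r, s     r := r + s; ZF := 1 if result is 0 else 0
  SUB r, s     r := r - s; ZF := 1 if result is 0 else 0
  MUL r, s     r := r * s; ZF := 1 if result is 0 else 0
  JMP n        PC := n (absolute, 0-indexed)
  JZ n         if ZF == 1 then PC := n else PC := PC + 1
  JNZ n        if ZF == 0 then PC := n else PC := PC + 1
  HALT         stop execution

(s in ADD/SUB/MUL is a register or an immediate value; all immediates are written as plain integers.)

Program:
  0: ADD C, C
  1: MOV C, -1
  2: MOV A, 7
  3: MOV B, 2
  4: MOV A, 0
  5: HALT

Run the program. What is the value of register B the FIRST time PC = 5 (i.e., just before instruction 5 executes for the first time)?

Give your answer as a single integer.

Step 1: PC=0 exec 'ADD C, C'. After: A=0 B=0 C=0 D=0 ZF=1 PC=1
Step 2: PC=1 exec 'MOV C, -1'. After: A=0 B=0 C=-1 D=0 ZF=1 PC=2
Step 3: PC=2 exec 'MOV A, 7'. After: A=7 B=0 C=-1 D=0 ZF=1 PC=3
Step 4: PC=3 exec 'MOV B, 2'. After: A=7 B=2 C=-1 D=0 ZF=1 PC=4
Step 5: PC=4 exec 'MOV A, 0'. After: A=0 B=2 C=-1 D=0 ZF=1 PC=5
First time PC=5: B=2

2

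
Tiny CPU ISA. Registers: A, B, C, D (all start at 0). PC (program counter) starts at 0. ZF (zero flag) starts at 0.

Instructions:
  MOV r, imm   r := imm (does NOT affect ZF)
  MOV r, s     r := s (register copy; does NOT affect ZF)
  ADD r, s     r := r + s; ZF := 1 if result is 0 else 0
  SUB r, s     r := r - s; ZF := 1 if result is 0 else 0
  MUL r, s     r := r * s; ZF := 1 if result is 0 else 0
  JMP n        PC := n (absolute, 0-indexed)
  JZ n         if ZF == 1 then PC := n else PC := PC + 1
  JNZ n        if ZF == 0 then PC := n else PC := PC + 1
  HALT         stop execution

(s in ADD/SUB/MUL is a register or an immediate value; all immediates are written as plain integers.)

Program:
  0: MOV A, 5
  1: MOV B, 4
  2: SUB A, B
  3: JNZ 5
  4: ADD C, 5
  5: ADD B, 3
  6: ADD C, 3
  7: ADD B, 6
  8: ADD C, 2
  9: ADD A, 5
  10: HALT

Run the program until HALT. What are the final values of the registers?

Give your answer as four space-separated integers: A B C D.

Answer: 6 13 5 0

Derivation:
Step 1: PC=0 exec 'MOV A, 5'. After: A=5 B=0 C=0 D=0 ZF=0 PC=1
Step 2: PC=1 exec 'MOV B, 4'. After: A=5 B=4 C=0 D=0 ZF=0 PC=2
Step 3: PC=2 exec 'SUB A, B'. After: A=1 B=4 C=0 D=0 ZF=0 PC=3
Step 4: PC=3 exec 'JNZ 5'. After: A=1 B=4 C=0 D=0 ZF=0 PC=5
Step 5: PC=5 exec 'ADD B, 3'. After: A=1 B=7 C=0 D=0 ZF=0 PC=6
Step 6: PC=6 exec 'ADD C, 3'. After: A=1 B=7 C=3 D=0 ZF=0 PC=7
Step 7: PC=7 exec 'ADD B, 6'. After: A=1 B=13 C=3 D=0 ZF=0 PC=8
Step 8: PC=8 exec 'ADD C, 2'. After: A=1 B=13 C=5 D=0 ZF=0 PC=9
Step 9: PC=9 exec 'ADD A, 5'. After: A=6 B=13 C=5 D=0 ZF=0 PC=10
Step 10: PC=10 exec 'HALT'. After: A=6 B=13 C=5 D=0 ZF=0 PC=10 HALTED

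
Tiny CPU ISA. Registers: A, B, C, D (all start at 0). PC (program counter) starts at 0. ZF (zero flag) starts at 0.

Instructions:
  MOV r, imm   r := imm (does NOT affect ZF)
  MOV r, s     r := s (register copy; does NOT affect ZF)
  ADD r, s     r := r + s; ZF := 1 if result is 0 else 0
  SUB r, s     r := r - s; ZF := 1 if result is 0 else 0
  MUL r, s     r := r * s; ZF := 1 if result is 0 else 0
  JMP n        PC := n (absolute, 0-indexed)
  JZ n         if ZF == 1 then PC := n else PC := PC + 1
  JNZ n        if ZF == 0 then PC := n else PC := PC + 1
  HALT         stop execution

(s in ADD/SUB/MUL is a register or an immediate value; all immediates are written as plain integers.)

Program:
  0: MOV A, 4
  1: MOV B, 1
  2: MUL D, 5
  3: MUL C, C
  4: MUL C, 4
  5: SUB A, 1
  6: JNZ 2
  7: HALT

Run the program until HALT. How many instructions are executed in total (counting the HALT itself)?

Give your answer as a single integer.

Answer: 23

Derivation:
Step 1: PC=0 exec 'MOV A, 4'. After: A=4 B=0 C=0 D=0 ZF=0 PC=1
Step 2: PC=1 exec 'MOV B, 1'. After: A=4 B=1 C=0 D=0 ZF=0 PC=2
Step 3: PC=2 exec 'MUL D, 5'. After: A=4 B=1 C=0 D=0 ZF=1 PC=3
Step 4: PC=3 exec 'MUL C, C'. After: A=4 B=1 C=0 D=0 ZF=1 PC=4
Step 5: PC=4 exec 'MUL C, 4'. After: A=4 B=1 C=0 D=0 ZF=1 PC=5
Step 6: PC=5 exec 'SUB A, 1'. After: A=3 B=1 C=0 D=0 ZF=0 PC=6
Step 7: PC=6 exec 'JNZ 2'. After: A=3 B=1 C=0 D=0 ZF=0 PC=2
Step 8: PC=2 exec 'MUL D, 5'. After: A=3 B=1 C=0 D=0 ZF=1 PC=3
Step 9: PC=3 exec 'MUL C, C'. After: A=3 B=1 C=0 D=0 ZF=1 PC=4
Step 10: PC=4 exec 'MUL C, 4'. After: A=3 B=1 C=0 D=0 ZF=1 PC=5
Step 11: PC=5 exec 'SUB A, 1'. After: A=2 B=1 C=0 D=0 ZF=0 PC=6
Step 12: PC=6 exec 'JNZ 2'. After: A=2 B=1 C=0 D=0 ZF=0 PC=2
Step 13: PC=2 exec 'MUL D, 5'. After: A=2 B=1 C=0 D=0 ZF=1 PC=3
Step 14: PC=3 exec 'MUL C, C'. After: A=2 B=1 C=0 D=0 ZF=1 PC=4
Step 15: PC=4 exec 'MUL C, 4'. After: A=2 B=1 C=0 D=0 ZF=1 PC=5
Step 16: PC=5 exec 'SUB A, 1'. After: A=1 B=1 C=0 D=0 ZF=0 PC=6
Step 17: PC=6 exec 'JNZ 2'. After: A=1 B=1 C=0 D=0 ZF=0 PC=2
Step 18: PC=2 exec 'MUL D, 5'. After: A=1 B=1 C=0 D=0 ZF=1 PC=3
Step 19: PC=3 exec 'MUL C, C'. After: A=1 B=1 C=0 D=0 ZF=1 PC=4
Step 20: PC=4 exec 'MUL C, 4'. After: A=1 B=1 C=0 D=0 ZF=1 PC=5
Step 21: PC=5 exec 'SUB A, 1'. After: A=0 B=1 C=0 D=0 ZF=1 PC=6
Step 22: PC=6 exec 'JNZ 2'. After: A=0 B=1 C=0 D=0 ZF=1 PC=7
Step 23: PC=7 exec 'HALT'. After: A=0 B=1 C=0 D=0 ZF=1 PC=7 HALTED
Total instructions executed: 23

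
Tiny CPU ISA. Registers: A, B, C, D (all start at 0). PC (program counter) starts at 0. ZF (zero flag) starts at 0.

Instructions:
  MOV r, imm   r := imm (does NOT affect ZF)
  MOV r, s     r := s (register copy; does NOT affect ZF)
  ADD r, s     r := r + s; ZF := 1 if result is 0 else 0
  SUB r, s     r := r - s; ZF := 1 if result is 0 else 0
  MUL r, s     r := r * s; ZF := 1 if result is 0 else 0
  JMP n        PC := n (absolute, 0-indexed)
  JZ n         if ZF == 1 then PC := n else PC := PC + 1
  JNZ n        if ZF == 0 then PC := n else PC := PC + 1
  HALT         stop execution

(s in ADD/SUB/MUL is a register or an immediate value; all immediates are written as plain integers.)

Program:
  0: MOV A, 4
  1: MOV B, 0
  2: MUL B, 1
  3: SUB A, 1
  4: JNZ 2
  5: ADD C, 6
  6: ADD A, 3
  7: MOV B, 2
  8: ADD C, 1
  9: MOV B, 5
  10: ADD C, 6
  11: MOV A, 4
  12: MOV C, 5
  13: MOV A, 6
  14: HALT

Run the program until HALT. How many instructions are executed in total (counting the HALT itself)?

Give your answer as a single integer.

Step 1: PC=0 exec 'MOV A, 4'. After: A=4 B=0 C=0 D=0 ZF=0 PC=1
Step 2: PC=1 exec 'MOV B, 0'. After: A=4 B=0 C=0 D=0 ZF=0 PC=2
Step 3: PC=2 exec 'MUL B, 1'. After: A=4 B=0 C=0 D=0 ZF=1 PC=3
Step 4: PC=3 exec 'SUB A, 1'. After: A=3 B=0 C=0 D=0 ZF=0 PC=4
Step 5: PC=4 exec 'JNZ 2'. After: A=3 B=0 C=0 D=0 ZF=0 PC=2
Step 6: PC=2 exec 'MUL B, 1'. After: A=3 B=0 C=0 D=0 ZF=1 PC=3
Step 7: PC=3 exec 'SUB A, 1'. After: A=2 B=0 C=0 D=0 ZF=0 PC=4
Step 8: PC=4 exec 'JNZ 2'. After: A=2 B=0 C=0 D=0 ZF=0 PC=2
Step 9: PC=2 exec 'MUL B, 1'. After: A=2 B=0 C=0 D=0 ZF=1 PC=3
Step 10: PC=3 exec 'SUB A, 1'. After: A=1 B=0 C=0 D=0 ZF=0 PC=4
Step 11: PC=4 exec 'JNZ 2'. After: A=1 B=0 C=0 D=0 ZF=0 PC=2
Step 12: PC=2 exec 'MUL B, 1'. After: A=1 B=0 C=0 D=0 ZF=1 PC=3
Step 13: PC=3 exec 'SUB A, 1'. After: A=0 B=0 C=0 D=0 ZF=1 PC=4
Step 14: PC=4 exec 'JNZ 2'. After: A=0 B=0 C=0 D=0 ZF=1 PC=5
Step 15: PC=5 exec 'ADD C, 6'. After: A=0 B=0 C=6 D=0 ZF=0 PC=6
Step 16: PC=6 exec 'ADD A, 3'. After: A=3 B=0 C=6 D=0 ZF=0 PC=7
Step 17: PC=7 exec 'MOV B, 2'. After: A=3 B=2 C=6 D=0 ZF=0 PC=8
Step 18: PC=8 exec 'ADD C, 1'. After: A=3 B=2 C=7 D=0 ZF=0 PC=9
Step 19: PC=9 exec 'MOV B, 5'. After: A=3 B=5 C=7 D=0 ZF=0 PC=10
Step 20: PC=10 exec 'ADD C, 6'. After: A=3 B=5 C=13 D=0 ZF=0 PC=11
Step 21: PC=11 exec 'MOV A, 4'. After: A=4 B=5 C=13 D=0 ZF=0 PC=12
Step 22: PC=12 exec 'MOV C, 5'. After: A=4 B=5 C=5 D=0 ZF=0 PC=13
Step 23: PC=13 exec 'MOV A, 6'. After: A=6 B=5 C=5 D=0 ZF=0 PC=14
Step 24: PC=14 exec 'HALT'. After: A=6 B=5 C=5 D=0 ZF=0 PC=14 HALTED
Total instructions executed: 24

Answer: 24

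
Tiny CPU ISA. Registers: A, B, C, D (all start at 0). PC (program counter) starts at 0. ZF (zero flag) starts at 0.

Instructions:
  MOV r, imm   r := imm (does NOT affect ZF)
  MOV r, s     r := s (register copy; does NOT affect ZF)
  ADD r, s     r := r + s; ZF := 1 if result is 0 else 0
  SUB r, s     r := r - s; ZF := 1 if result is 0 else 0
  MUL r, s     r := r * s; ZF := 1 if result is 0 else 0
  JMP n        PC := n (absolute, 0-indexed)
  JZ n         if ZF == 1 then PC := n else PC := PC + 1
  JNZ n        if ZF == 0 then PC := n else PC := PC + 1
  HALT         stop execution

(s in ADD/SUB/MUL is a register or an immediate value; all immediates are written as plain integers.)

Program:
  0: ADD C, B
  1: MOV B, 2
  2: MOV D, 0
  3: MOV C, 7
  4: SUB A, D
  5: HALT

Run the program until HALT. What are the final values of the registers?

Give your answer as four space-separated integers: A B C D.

Answer: 0 2 7 0

Derivation:
Step 1: PC=0 exec 'ADD C, B'. After: A=0 B=0 C=0 D=0 ZF=1 PC=1
Step 2: PC=1 exec 'MOV B, 2'. After: A=0 B=2 C=0 D=0 ZF=1 PC=2
Step 3: PC=2 exec 'MOV D, 0'. After: A=0 B=2 C=0 D=0 ZF=1 PC=3
Step 4: PC=3 exec 'MOV C, 7'. After: A=0 B=2 C=7 D=0 ZF=1 PC=4
Step 5: PC=4 exec 'SUB A, D'. After: A=0 B=2 C=7 D=0 ZF=1 PC=5
Step 6: PC=5 exec 'HALT'. After: A=0 B=2 C=7 D=0 ZF=1 PC=5 HALTED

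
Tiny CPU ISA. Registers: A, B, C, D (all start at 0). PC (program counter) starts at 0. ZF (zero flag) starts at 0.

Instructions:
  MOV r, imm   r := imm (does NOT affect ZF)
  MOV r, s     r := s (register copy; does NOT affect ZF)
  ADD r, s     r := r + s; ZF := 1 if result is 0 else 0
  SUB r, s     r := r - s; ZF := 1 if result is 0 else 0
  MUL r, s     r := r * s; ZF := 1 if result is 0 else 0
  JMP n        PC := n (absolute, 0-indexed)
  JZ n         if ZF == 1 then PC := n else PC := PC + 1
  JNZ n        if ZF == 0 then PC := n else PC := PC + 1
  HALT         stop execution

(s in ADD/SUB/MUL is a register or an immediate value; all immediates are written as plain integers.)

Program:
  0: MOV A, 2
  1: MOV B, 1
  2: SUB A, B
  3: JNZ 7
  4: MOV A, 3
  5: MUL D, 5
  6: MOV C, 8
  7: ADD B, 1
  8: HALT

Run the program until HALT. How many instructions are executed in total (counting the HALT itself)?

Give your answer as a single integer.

Step 1: PC=0 exec 'MOV A, 2'. After: A=2 B=0 C=0 D=0 ZF=0 PC=1
Step 2: PC=1 exec 'MOV B, 1'. After: A=2 B=1 C=0 D=0 ZF=0 PC=2
Step 3: PC=2 exec 'SUB A, B'. After: A=1 B=1 C=0 D=0 ZF=0 PC=3
Step 4: PC=3 exec 'JNZ 7'. After: A=1 B=1 C=0 D=0 ZF=0 PC=7
Step 5: PC=7 exec 'ADD B, 1'. After: A=1 B=2 C=0 D=0 ZF=0 PC=8
Step 6: PC=8 exec 'HALT'. After: A=1 B=2 C=0 D=0 ZF=0 PC=8 HALTED
Total instructions executed: 6

Answer: 6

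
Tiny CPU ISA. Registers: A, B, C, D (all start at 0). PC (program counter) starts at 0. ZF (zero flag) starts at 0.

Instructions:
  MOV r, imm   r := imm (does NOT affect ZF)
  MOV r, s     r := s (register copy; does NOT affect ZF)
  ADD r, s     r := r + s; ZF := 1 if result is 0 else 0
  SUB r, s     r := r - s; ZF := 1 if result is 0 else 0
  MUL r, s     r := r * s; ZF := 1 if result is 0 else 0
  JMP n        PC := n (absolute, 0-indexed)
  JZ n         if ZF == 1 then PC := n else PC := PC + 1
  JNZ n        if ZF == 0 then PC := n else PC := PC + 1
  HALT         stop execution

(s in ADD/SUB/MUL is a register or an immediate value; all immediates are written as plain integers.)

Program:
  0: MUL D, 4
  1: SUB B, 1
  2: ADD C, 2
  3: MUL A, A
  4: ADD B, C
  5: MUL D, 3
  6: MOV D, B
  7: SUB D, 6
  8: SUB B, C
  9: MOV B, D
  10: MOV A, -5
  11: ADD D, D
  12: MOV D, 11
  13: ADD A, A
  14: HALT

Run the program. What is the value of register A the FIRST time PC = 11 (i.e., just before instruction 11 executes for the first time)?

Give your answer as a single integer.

Step 1: PC=0 exec 'MUL D, 4'. After: A=0 B=0 C=0 D=0 ZF=1 PC=1
Step 2: PC=1 exec 'SUB B, 1'. After: A=0 B=-1 C=0 D=0 ZF=0 PC=2
Step 3: PC=2 exec 'ADD C, 2'. After: A=0 B=-1 C=2 D=0 ZF=0 PC=3
Step 4: PC=3 exec 'MUL A, A'. After: A=0 B=-1 C=2 D=0 ZF=1 PC=4
Step 5: PC=4 exec 'ADD B, C'. After: A=0 B=1 C=2 D=0 ZF=0 PC=5
Step 6: PC=5 exec 'MUL D, 3'. After: A=0 B=1 C=2 D=0 ZF=1 PC=6
Step 7: PC=6 exec 'MOV D, B'. After: A=0 B=1 C=2 D=1 ZF=1 PC=7
Step 8: PC=7 exec 'SUB D, 6'. After: A=0 B=1 C=2 D=-5 ZF=0 PC=8
Step 9: PC=8 exec 'SUB B, C'. After: A=0 B=-1 C=2 D=-5 ZF=0 PC=9
Step 10: PC=9 exec 'MOV B, D'. After: A=0 B=-5 C=2 D=-5 ZF=0 PC=10
Step 11: PC=10 exec 'MOV A, -5'. After: A=-5 B=-5 C=2 D=-5 ZF=0 PC=11
First time PC=11: A=-5

-5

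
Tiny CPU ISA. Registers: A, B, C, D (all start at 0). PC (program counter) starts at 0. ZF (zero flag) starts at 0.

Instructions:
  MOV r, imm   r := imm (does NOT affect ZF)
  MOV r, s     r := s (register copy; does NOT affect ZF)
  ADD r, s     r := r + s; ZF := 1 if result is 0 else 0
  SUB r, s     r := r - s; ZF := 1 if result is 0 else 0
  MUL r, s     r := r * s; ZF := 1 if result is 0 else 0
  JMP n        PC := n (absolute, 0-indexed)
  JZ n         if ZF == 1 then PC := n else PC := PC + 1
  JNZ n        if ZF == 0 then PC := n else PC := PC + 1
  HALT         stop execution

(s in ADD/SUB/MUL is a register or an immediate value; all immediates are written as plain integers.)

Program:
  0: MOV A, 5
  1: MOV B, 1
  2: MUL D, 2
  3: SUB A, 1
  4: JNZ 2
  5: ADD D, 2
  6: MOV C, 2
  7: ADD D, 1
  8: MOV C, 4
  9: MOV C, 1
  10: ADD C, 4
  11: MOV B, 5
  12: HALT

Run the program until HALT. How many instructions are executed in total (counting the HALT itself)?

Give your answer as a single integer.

Answer: 25

Derivation:
Step 1: PC=0 exec 'MOV A, 5'. After: A=5 B=0 C=0 D=0 ZF=0 PC=1
Step 2: PC=1 exec 'MOV B, 1'. After: A=5 B=1 C=0 D=0 ZF=0 PC=2
Step 3: PC=2 exec 'MUL D, 2'. After: A=5 B=1 C=0 D=0 ZF=1 PC=3
Step 4: PC=3 exec 'SUB A, 1'. After: A=4 B=1 C=0 D=0 ZF=0 PC=4
Step 5: PC=4 exec 'JNZ 2'. After: A=4 B=1 C=0 D=0 ZF=0 PC=2
Step 6: PC=2 exec 'MUL D, 2'. After: A=4 B=1 C=0 D=0 ZF=1 PC=3
Step 7: PC=3 exec 'SUB A, 1'. After: A=3 B=1 C=0 D=0 ZF=0 PC=4
Step 8: PC=4 exec 'JNZ 2'. After: A=3 B=1 C=0 D=0 ZF=0 PC=2
Step 9: PC=2 exec 'MUL D, 2'. After: A=3 B=1 C=0 D=0 ZF=1 PC=3
Step 10: PC=3 exec 'SUB A, 1'. After: A=2 B=1 C=0 D=0 ZF=0 PC=4
Step 11: PC=4 exec 'JNZ 2'. After: A=2 B=1 C=0 D=0 ZF=0 PC=2
Step 12: PC=2 exec 'MUL D, 2'. After: A=2 B=1 C=0 D=0 ZF=1 PC=3
Step 13: PC=3 exec 'SUB A, 1'. After: A=1 B=1 C=0 D=0 ZF=0 PC=4
Step 14: PC=4 exec 'JNZ 2'. After: A=1 B=1 C=0 D=0 ZF=0 PC=2
Step 15: PC=2 exec 'MUL D, 2'. After: A=1 B=1 C=0 D=0 ZF=1 PC=3
Step 16: PC=3 exec 'SUB A, 1'. After: A=0 B=1 C=0 D=0 ZF=1 PC=4
Step 17: PC=4 exec 'JNZ 2'. After: A=0 B=1 C=0 D=0 ZF=1 PC=5
Step 18: PC=5 exec 'ADD D, 2'. After: A=0 B=1 C=0 D=2 ZF=0 PC=6
Step 19: PC=6 exec 'MOV C, 2'. After: A=0 B=1 C=2 D=2 ZF=0 PC=7
Step 20: PC=7 exec 'ADD D, 1'. After: A=0 B=1 C=2 D=3 ZF=0 PC=8
Step 21: PC=8 exec 'MOV C, 4'. After: A=0 B=1 C=4 D=3 ZF=0 PC=9
Step 22: PC=9 exec 'MOV C, 1'. After: A=0 B=1 C=1 D=3 ZF=0 PC=10
Step 23: PC=10 exec 'ADD C, 4'. After: A=0 B=1 C=5 D=3 ZF=0 PC=11
Step 24: PC=11 exec 'MOV B, 5'. After: A=0 B=5 C=5 D=3 ZF=0 PC=12
Step 25: PC=12 exec 'HALT'. After: A=0 B=5 C=5 D=3 ZF=0 PC=12 HALTED
Total instructions executed: 25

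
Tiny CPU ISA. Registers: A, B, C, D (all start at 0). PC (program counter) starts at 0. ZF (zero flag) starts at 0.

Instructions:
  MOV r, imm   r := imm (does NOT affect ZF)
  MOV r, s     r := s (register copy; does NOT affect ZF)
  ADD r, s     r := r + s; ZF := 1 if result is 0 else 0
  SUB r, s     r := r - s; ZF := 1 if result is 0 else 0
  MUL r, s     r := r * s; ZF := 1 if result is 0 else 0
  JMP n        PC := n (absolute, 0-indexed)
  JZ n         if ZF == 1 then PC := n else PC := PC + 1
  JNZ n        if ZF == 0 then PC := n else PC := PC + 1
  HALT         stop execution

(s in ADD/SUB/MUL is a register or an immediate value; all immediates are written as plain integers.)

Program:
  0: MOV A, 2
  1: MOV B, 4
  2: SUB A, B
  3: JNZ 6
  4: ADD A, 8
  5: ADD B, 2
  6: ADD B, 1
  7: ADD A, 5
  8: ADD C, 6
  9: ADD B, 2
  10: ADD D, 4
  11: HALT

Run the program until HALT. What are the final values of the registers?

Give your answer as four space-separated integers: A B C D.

Answer: 3 7 6 4

Derivation:
Step 1: PC=0 exec 'MOV A, 2'. After: A=2 B=0 C=0 D=0 ZF=0 PC=1
Step 2: PC=1 exec 'MOV B, 4'. After: A=2 B=4 C=0 D=0 ZF=0 PC=2
Step 3: PC=2 exec 'SUB A, B'. After: A=-2 B=4 C=0 D=0 ZF=0 PC=3
Step 4: PC=3 exec 'JNZ 6'. After: A=-2 B=4 C=0 D=0 ZF=0 PC=6
Step 5: PC=6 exec 'ADD B, 1'. After: A=-2 B=5 C=0 D=0 ZF=0 PC=7
Step 6: PC=7 exec 'ADD A, 5'. After: A=3 B=5 C=0 D=0 ZF=0 PC=8
Step 7: PC=8 exec 'ADD C, 6'. After: A=3 B=5 C=6 D=0 ZF=0 PC=9
Step 8: PC=9 exec 'ADD B, 2'. After: A=3 B=7 C=6 D=0 ZF=0 PC=10
Step 9: PC=10 exec 'ADD D, 4'. After: A=3 B=7 C=6 D=4 ZF=0 PC=11
Step 10: PC=11 exec 'HALT'. After: A=3 B=7 C=6 D=4 ZF=0 PC=11 HALTED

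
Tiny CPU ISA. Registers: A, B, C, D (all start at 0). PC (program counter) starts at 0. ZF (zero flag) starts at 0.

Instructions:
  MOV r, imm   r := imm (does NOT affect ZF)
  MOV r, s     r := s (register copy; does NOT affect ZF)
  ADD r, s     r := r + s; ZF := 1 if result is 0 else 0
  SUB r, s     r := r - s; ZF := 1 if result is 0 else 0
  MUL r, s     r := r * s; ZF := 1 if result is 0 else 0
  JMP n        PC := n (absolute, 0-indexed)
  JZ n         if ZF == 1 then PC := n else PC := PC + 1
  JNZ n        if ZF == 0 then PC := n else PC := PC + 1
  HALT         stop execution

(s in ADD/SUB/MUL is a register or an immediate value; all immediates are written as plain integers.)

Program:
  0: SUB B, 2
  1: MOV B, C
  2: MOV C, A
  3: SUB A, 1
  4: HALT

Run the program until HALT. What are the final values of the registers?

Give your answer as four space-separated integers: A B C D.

Step 1: PC=0 exec 'SUB B, 2'. After: A=0 B=-2 C=0 D=0 ZF=0 PC=1
Step 2: PC=1 exec 'MOV B, C'. After: A=0 B=0 C=0 D=0 ZF=0 PC=2
Step 3: PC=2 exec 'MOV C, A'. After: A=0 B=0 C=0 D=0 ZF=0 PC=3
Step 4: PC=3 exec 'SUB A, 1'. After: A=-1 B=0 C=0 D=0 ZF=0 PC=4
Step 5: PC=4 exec 'HALT'. After: A=-1 B=0 C=0 D=0 ZF=0 PC=4 HALTED

Answer: -1 0 0 0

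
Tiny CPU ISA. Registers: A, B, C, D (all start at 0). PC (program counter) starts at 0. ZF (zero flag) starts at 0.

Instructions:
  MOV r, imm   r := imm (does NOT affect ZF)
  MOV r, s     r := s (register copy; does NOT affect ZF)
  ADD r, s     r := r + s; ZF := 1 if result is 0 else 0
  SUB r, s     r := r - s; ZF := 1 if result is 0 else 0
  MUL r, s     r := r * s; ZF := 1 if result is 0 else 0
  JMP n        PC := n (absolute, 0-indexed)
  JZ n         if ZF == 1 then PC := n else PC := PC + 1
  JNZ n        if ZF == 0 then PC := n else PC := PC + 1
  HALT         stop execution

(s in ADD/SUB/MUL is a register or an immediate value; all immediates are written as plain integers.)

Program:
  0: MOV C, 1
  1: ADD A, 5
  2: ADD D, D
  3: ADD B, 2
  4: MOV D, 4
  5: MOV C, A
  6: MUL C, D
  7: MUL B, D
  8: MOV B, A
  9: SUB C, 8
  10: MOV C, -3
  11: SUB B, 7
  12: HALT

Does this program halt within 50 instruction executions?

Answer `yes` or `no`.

Step 1: PC=0 exec 'MOV C, 1'. After: A=0 B=0 C=1 D=0 ZF=0 PC=1
Step 2: PC=1 exec 'ADD A, 5'. After: A=5 B=0 C=1 D=0 ZF=0 PC=2
Step 3: PC=2 exec 'ADD D, D'. After: A=5 B=0 C=1 D=0 ZF=1 PC=3
Step 4: PC=3 exec 'ADD B, 2'. After: A=5 B=2 C=1 D=0 ZF=0 PC=4
Step 5: PC=4 exec 'MOV D, 4'. After: A=5 B=2 C=1 D=4 ZF=0 PC=5
Step 6: PC=5 exec 'MOV C, A'. After: A=5 B=2 C=5 D=4 ZF=0 PC=6
Step 7: PC=6 exec 'MUL C, D'. After: A=5 B=2 C=20 D=4 ZF=0 PC=7
Step 8: PC=7 exec 'MUL B, D'. After: A=5 B=8 C=20 D=4 ZF=0 PC=8
Step 9: PC=8 exec 'MOV B, A'. After: A=5 B=5 C=20 D=4 ZF=0 PC=9
Step 10: PC=9 exec 'SUB C, 8'. After: A=5 B=5 C=12 D=4 ZF=0 PC=10
Step 11: PC=10 exec 'MOV C, -3'. After: A=5 B=5 C=-3 D=4 ZF=0 PC=11
Step 12: PC=11 exec 'SUB B, 7'. After: A=5 B=-2 C=-3 D=4 ZF=0 PC=12
Step 13: PC=12 exec 'HALT'. After: A=5 B=-2 C=-3 D=4 ZF=0 PC=12 HALTED

Answer: yes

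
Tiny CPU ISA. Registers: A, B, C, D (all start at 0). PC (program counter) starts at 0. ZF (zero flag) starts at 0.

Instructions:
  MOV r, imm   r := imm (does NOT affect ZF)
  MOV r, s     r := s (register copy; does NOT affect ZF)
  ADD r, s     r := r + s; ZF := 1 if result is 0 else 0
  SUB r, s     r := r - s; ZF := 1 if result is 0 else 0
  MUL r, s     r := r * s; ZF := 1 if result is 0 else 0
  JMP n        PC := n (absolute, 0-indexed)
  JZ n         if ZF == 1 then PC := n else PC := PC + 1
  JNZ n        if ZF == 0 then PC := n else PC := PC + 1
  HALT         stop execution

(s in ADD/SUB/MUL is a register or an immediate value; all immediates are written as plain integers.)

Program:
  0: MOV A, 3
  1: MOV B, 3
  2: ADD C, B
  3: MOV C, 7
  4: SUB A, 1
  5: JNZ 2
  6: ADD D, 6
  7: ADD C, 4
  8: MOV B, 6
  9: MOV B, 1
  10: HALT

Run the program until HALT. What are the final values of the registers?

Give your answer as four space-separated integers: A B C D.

Answer: 0 1 11 6

Derivation:
Step 1: PC=0 exec 'MOV A, 3'. After: A=3 B=0 C=0 D=0 ZF=0 PC=1
Step 2: PC=1 exec 'MOV B, 3'. After: A=3 B=3 C=0 D=0 ZF=0 PC=2
Step 3: PC=2 exec 'ADD C, B'. After: A=3 B=3 C=3 D=0 ZF=0 PC=3
Step 4: PC=3 exec 'MOV C, 7'. After: A=3 B=3 C=7 D=0 ZF=0 PC=4
Step 5: PC=4 exec 'SUB A, 1'. After: A=2 B=3 C=7 D=0 ZF=0 PC=5
Step 6: PC=5 exec 'JNZ 2'. After: A=2 B=3 C=7 D=0 ZF=0 PC=2
Step 7: PC=2 exec 'ADD C, B'. After: A=2 B=3 C=10 D=0 ZF=0 PC=3
Step 8: PC=3 exec 'MOV C, 7'. After: A=2 B=3 C=7 D=0 ZF=0 PC=4
Step 9: PC=4 exec 'SUB A, 1'. After: A=1 B=3 C=7 D=0 ZF=0 PC=5
Step 10: PC=5 exec 'JNZ 2'. After: A=1 B=3 C=7 D=0 ZF=0 PC=2
Step 11: PC=2 exec 'ADD C, B'. After: A=1 B=3 C=10 D=0 ZF=0 PC=3
Step 12: PC=3 exec 'MOV C, 7'. After: A=1 B=3 C=7 D=0 ZF=0 PC=4
Step 13: PC=4 exec 'SUB A, 1'. After: A=0 B=3 C=7 D=0 ZF=1 PC=5
Step 14: PC=5 exec 'JNZ 2'. After: A=0 B=3 C=7 D=0 ZF=1 PC=6
Step 15: PC=6 exec 'ADD D, 6'. After: A=0 B=3 C=7 D=6 ZF=0 PC=7
Step 16: PC=7 exec 'ADD C, 4'. After: A=0 B=3 C=11 D=6 ZF=0 PC=8
Step 17: PC=8 exec 'MOV B, 6'. After: A=0 B=6 C=11 D=6 ZF=0 PC=9
Step 18: PC=9 exec 'MOV B, 1'. After: A=0 B=1 C=11 D=6 ZF=0 PC=10
Step 19: PC=10 exec 'HALT'. After: A=0 B=1 C=11 D=6 ZF=0 PC=10 HALTED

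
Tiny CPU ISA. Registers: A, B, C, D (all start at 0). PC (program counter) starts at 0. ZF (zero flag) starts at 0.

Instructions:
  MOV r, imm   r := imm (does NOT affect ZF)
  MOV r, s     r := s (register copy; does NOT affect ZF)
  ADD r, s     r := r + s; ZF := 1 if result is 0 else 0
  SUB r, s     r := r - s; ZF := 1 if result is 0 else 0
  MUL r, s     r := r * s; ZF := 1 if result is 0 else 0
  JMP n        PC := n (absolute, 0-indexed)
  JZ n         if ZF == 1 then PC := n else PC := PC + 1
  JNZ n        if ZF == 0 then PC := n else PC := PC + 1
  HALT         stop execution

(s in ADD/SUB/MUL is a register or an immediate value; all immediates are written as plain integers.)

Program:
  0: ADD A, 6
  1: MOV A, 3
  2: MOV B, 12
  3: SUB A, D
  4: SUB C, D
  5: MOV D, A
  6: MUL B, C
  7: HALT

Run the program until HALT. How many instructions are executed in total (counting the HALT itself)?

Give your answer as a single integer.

Step 1: PC=0 exec 'ADD A, 6'. After: A=6 B=0 C=0 D=0 ZF=0 PC=1
Step 2: PC=1 exec 'MOV A, 3'. After: A=3 B=0 C=0 D=0 ZF=0 PC=2
Step 3: PC=2 exec 'MOV B, 12'. After: A=3 B=12 C=0 D=0 ZF=0 PC=3
Step 4: PC=3 exec 'SUB A, D'. After: A=3 B=12 C=0 D=0 ZF=0 PC=4
Step 5: PC=4 exec 'SUB C, D'. After: A=3 B=12 C=0 D=0 ZF=1 PC=5
Step 6: PC=5 exec 'MOV D, A'. After: A=3 B=12 C=0 D=3 ZF=1 PC=6
Step 7: PC=6 exec 'MUL B, C'. After: A=3 B=0 C=0 D=3 ZF=1 PC=7
Step 8: PC=7 exec 'HALT'. After: A=3 B=0 C=0 D=3 ZF=1 PC=7 HALTED
Total instructions executed: 8

Answer: 8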